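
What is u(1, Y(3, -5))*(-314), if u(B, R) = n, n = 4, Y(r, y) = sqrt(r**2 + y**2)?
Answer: -1256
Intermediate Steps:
u(B, R) = 4
u(1, Y(3, -5))*(-314) = 4*(-314) = -1256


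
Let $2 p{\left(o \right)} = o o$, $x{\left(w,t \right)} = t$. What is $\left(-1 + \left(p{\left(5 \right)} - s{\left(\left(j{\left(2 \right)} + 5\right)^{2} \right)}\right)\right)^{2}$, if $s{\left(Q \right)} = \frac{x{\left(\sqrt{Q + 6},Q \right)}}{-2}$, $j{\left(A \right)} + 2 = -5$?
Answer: $\frac{729}{4} \approx 182.25$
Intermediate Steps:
$j{\left(A \right)} = -7$ ($j{\left(A \right)} = -2 - 5 = -7$)
$p{\left(o \right)} = \frac{o^{2}}{2}$ ($p{\left(o \right)} = \frac{o o}{2} = \frac{o^{2}}{2}$)
$s{\left(Q \right)} = - \frac{Q}{2}$ ($s{\left(Q \right)} = \frac{Q}{-2} = Q \left(- \frac{1}{2}\right) = - \frac{Q}{2}$)
$\left(-1 + \left(p{\left(5 \right)} - s{\left(\left(j{\left(2 \right)} + 5\right)^{2} \right)}\right)\right)^{2} = \left(-1 + \left(\frac{5^{2}}{2} - - \frac{\left(-7 + 5\right)^{2}}{2}\right)\right)^{2} = \left(-1 + \left(\frac{1}{2} \cdot 25 - - \frac{\left(-2\right)^{2}}{2}\right)\right)^{2} = \left(-1 + \left(\frac{25}{2} - \left(- \frac{1}{2}\right) 4\right)\right)^{2} = \left(-1 + \left(\frac{25}{2} - -2\right)\right)^{2} = \left(-1 + \left(\frac{25}{2} + 2\right)\right)^{2} = \left(-1 + \frac{29}{2}\right)^{2} = \left(\frac{27}{2}\right)^{2} = \frac{729}{4}$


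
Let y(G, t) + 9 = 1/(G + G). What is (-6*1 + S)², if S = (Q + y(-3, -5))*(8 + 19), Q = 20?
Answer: 328329/4 ≈ 82082.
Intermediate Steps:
y(G, t) = -9 + 1/(2*G) (y(G, t) = -9 + 1/(G + G) = -9 + 1/(2*G))
S = 585/2 (S = (20 + (-9 + (½)/(-3)))*(8 + 19) = (20 + (-9 + (½)*(-⅓)))*27 = (20 + (-9 - ⅙))*27 = (20 - 55/6)*27 = (65/6)*27 = 585/2 ≈ 292.50)
(-6*1 + S)² = (-6*1 + 585/2)² = (-6 + 585/2)² = (573/2)² = 328329/4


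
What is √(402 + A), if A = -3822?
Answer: 6*I*√95 ≈ 58.481*I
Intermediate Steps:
√(402 + A) = √(402 - 3822) = √(-3420) = 6*I*√95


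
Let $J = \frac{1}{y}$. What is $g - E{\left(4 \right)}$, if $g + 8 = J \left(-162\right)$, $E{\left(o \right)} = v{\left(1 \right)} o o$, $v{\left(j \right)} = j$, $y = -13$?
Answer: $- \frac{150}{13} \approx -11.538$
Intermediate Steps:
$E{\left(o \right)} = o^{2}$ ($E{\left(o \right)} = 1 o o = o o = o^{2}$)
$J = - \frac{1}{13}$ ($J = \frac{1}{-13} = - \frac{1}{13} \approx -0.076923$)
$g = \frac{58}{13}$ ($g = -8 - - \frac{162}{13} = -8 + \frac{162}{13} = \frac{58}{13} \approx 4.4615$)
$g - E{\left(4 \right)} = \frac{58}{13} - 4^{2} = \frac{58}{13} - 16 = - \frac{150}{13}$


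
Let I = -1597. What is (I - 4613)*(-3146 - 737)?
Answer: 24113430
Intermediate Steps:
(I - 4613)*(-3146 - 737) = (-1597 - 4613)*(-3146 - 737) = -6210*(-3883) = 24113430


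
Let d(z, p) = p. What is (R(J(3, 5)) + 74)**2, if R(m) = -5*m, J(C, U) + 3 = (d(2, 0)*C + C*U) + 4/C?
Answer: 484/9 ≈ 53.778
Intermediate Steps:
J(C, U) = -3 + 4/C + C*U (J(C, U) = -3 + ((0*C + C*U) + 4/C) = -3 + ((0 + C*U) + 4/C) = -3 + (C*U + 4/C) = -3 + (4/C + C*U) = -3 + 4/C + C*U)
(R(J(3, 5)) + 74)**2 = (-5*(-3 + 4/3 + 3*5) + 74)**2 = (-5*(-3 + 4*(1/3) + 15) + 74)**2 = (-5*(-3 + 4/3 + 15) + 74)**2 = (-5*40/3 + 74)**2 = (-200/3 + 74)**2 = (22/3)**2 = 484/9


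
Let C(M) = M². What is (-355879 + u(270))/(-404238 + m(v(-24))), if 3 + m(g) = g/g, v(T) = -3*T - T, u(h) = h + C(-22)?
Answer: 71025/80848 ≈ 0.87850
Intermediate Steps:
u(h) = 484 + h (u(h) = h + (-22)² = h + 484 = 484 + h)
v(T) = -4*T
m(g) = -2 (m(g) = -3 + g/g = -3 + 1 = -2)
(-355879 + u(270))/(-404238 + m(v(-24))) = (-355879 + (484 + 270))/(-404238 - 2) = (-355879 + 754)/(-404240) = -355125*(-1/404240) = 71025/80848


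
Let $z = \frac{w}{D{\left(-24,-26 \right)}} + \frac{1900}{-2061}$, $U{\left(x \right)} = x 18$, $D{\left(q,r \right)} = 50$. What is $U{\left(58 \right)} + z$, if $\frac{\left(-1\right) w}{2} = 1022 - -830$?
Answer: $\frac{49927628}{51525} \approx 969.0$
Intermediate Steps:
$w = -3704$ ($w = - 2 \left(1022 - -830\right) = - 2 \left(1022 + 830\right) = \left(-2\right) 1852 = -3704$)
$U{\left(x \right)} = 18 x$
$z = - \frac{3864472}{51525}$ ($z = - \frac{3704}{50} + \frac{1900}{-2061} = \left(-3704\right) \frac{1}{50} + 1900 \left(- \frac{1}{2061}\right) = - \frac{1852}{25} - \frac{1900}{2061} = - \frac{3864472}{51525} \approx -75.002$)
$U{\left(58 \right)} + z = 18 \cdot 58 - \frac{3864472}{51525} = 1044 - \frac{3864472}{51525} = \frac{49927628}{51525}$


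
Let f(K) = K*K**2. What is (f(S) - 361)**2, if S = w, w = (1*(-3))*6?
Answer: 38353249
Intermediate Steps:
w = -18 (w = -3*6 = -18)
S = -18
f(K) = K**3
(f(S) - 361)**2 = ((-18)**3 - 361)**2 = (-5832 - 361)**2 = (-6193)**2 = 38353249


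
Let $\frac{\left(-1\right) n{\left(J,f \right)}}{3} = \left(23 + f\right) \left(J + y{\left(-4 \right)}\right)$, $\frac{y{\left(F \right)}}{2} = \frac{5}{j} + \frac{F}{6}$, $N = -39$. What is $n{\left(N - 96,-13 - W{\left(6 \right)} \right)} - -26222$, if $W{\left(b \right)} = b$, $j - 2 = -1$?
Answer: $27738$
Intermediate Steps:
$j = 1$ ($j = 2 - 1 = 1$)
$y{\left(F \right)} = 10 + \frac{F}{3}$ ($y{\left(F \right)} = 2 \left(\frac{5}{1} + \frac{F}{6}\right) = 2 \left(5 \cdot 1 + F \frac{1}{6}\right) = 2 \left(5 + \frac{F}{6}\right) = 10 + \frac{F}{3}$)
$n{\left(J,f \right)} = - 3 \left(23 + f\right) \left(\frac{26}{3} + J\right)$ ($n{\left(J,f \right)} = - 3 \left(23 + f\right) \left(J + \left(10 + \frac{1}{3} \left(-4\right)\right)\right) = - 3 \left(23 + f\right) \left(J + \left(10 - \frac{4}{3}\right)\right) = - 3 \left(23 + f\right) \left(J + \frac{26}{3}\right) = - 3 \left(23 + f\right) \left(\frac{26}{3} + J\right)$)
$n{\left(N - 96,-13 - W{\left(6 \right)} \right)} - -26222 = \left(-598 - 69 \left(-39 - 96\right) - 26 \left(-13 - 6\right) - 3 \left(-39 - 96\right) \left(-13 - 6\right)\right) - -26222 = \left(-598 - -9315 - 26 \left(-13 - 6\right) - - 405 \left(-13 - 6\right)\right) + 26222 = \left(-598 + 9315 - -494 - \left(-405\right) \left(-19\right)\right) + 26222 = \left(-598 + 9315 + 494 - 7695\right) + 26222 = 1516 + 26222 = 27738$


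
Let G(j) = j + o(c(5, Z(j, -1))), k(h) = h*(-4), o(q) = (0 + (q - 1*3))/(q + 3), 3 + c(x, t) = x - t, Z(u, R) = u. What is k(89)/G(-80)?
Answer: 30260/6721 ≈ 4.5023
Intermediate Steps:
c(x, t) = -3 + x - t (c(x, t) = -3 + (x - t) = -3 + x - t)
o(q) = (-3 + q)/(3 + q) (o(q) = (0 + (q - 3))/(3 + q) = (0 + (-3 + q))/(3 + q) = (-3 + q)/(3 + q))
k(h) = -4*h
G(j) = j + (-1 - j)/(5 - j) (G(j) = j + (-3 + (-3 + 5 - j))/(3 + (-3 + 5 - j)) = j + (-3 + (2 - j))/(3 + (2 - j)) = j + (-1 - j)/(5 - j))
k(89)/G(-80) = (-4*89)/(((1 - 80 - 80*(-5 - 80))/(-5 - 80))) = -356*(-85/(1 - 80 - 80*(-85))) = -356*(-85/(1 - 80 + 6800)) = -356/((-1/85*6721)) = -356/(-6721/85) = -356*(-85/6721) = 30260/6721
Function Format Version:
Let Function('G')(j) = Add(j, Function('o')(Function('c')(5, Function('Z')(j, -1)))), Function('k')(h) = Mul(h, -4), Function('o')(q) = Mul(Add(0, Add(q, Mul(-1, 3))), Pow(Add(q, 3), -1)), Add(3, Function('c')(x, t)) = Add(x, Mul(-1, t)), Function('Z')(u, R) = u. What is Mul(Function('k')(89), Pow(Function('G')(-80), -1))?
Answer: Rational(30260, 6721) ≈ 4.5023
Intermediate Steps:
Function('c')(x, t) = Add(-3, x, Mul(-1, t)) (Function('c')(x, t) = Add(-3, Add(x, Mul(-1, t))) = Add(-3, x, Mul(-1, t)))
Function('o')(q) = Mul(Pow(Add(3, q), -1), Add(-3, q)) (Function('o')(q) = Mul(Add(0, Add(q, -3)), Pow(Add(3, q), -1)) = Mul(Add(0, Add(-3, q)), Pow(Add(3, q), -1)) = Mul(Add(-3, q), Pow(Add(3, q), -1)) = Mul(Pow(Add(3, q), -1), Add(-3, q)))
Function('k')(h) = Mul(-4, h)
Function('G')(j) = Add(j, Mul(Pow(Add(5, Mul(-1, j)), -1), Add(-1, Mul(-1, j)))) (Function('G')(j) = Add(j, Mul(Pow(Add(3, Add(-3, 5, Mul(-1, j))), -1), Add(-3, Add(-3, 5, Mul(-1, j))))) = Add(j, Mul(Pow(Add(3, Add(2, Mul(-1, j))), -1), Add(-3, Add(2, Mul(-1, j))))) = Add(j, Mul(Pow(Add(5, Mul(-1, j)), -1), Add(-1, Mul(-1, j)))))
Mul(Function('k')(89), Pow(Function('G')(-80), -1)) = Mul(Mul(-4, 89), Pow(Mul(Pow(Add(-5, -80), -1), Add(1, -80, Mul(-80, Add(-5, -80)))), -1)) = Mul(-356, Pow(Mul(Pow(-85, -1), Add(1, -80, Mul(-80, -85))), -1)) = Mul(-356, Pow(Mul(Rational(-1, 85), Add(1, -80, 6800)), -1)) = Mul(-356, Pow(Mul(Rational(-1, 85), 6721), -1)) = Mul(-356, Pow(Rational(-6721, 85), -1)) = Mul(-356, Rational(-85, 6721)) = Rational(30260, 6721)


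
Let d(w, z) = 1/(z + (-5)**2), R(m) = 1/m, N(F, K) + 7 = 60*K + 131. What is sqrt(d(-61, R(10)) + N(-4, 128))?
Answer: 3*sqrt(54629146)/251 ≈ 88.340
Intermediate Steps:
N(F, K) = 124 + 60*K (N(F, K) = -7 + (60*K + 131) = -7 + (131 + 60*K) = 124 + 60*K)
d(w, z) = 1/(25 + z) (d(w, z) = 1/(z + 25) = 1/(25 + z))
sqrt(d(-61, R(10)) + N(-4, 128)) = sqrt(1/(25 + 1/10) + (124 + 60*128)) = sqrt(1/(25 + 1/10) + (124 + 7680)) = sqrt(1/(251/10) + 7804) = sqrt(10/251 + 7804) = sqrt(1958814/251) = 3*sqrt(54629146)/251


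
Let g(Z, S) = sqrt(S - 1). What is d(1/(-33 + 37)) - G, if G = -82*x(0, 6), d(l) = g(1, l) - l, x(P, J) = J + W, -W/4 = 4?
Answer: -3281/4 + I*sqrt(3)/2 ≈ -820.25 + 0.86602*I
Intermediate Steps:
W = -16 (W = -4*4 = -16)
g(Z, S) = sqrt(-1 + S)
x(P, J) = -16 + J (x(P, J) = J - 16 = -16 + J)
d(l) = sqrt(-1 + l) - l
G = 820 (G = -82*(-16 + 6) = -82*(-10) = 820)
d(1/(-33 + 37)) - G = (sqrt(-1 + 1/(-33 + 37)) - 1/(-33 + 37)) - 1*820 = (sqrt(-1 + 1/4) - 1/4) - 820 = (sqrt(-1 + 1/4) - 1*1/4) - 820 = (sqrt(-3/4) - 1/4) - 820 = (I*sqrt(3)/2 - 1/4) - 820 = (-1/4 + I*sqrt(3)/2) - 820 = -3281/4 + I*sqrt(3)/2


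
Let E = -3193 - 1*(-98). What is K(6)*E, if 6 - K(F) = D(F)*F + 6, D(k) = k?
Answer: 111420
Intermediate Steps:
E = -3095 (E = -3193 + 98 = -3095)
K(F) = -F² (K(F) = 6 - (F*F + 6) = 6 - (F² + 6) = 6 - (6 + F²) = 6 + (-6 - F²) = -F²)
K(6)*E = -1*6²*(-3095) = -1*36*(-3095) = -36*(-3095) = 111420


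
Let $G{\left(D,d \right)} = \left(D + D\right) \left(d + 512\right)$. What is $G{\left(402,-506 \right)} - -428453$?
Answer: $433277$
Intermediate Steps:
$G{\left(D,d \right)} = 2 D \left(512 + d\right)$
$G{\left(402,-506 \right)} - -428453 = 2 \cdot 402 \left(512 - 506\right) - -428453 = 2 \cdot 402 \cdot 6 + 428453 = 4824 + 428453 = 433277$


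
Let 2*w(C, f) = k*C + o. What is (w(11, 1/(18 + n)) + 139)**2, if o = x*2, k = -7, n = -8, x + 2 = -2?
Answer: 37249/4 ≈ 9312.3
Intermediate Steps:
x = -4 (x = -2 - 2 = -4)
o = -8 (o = -4*2 = -8)
w(C, f) = -4 - 7*C/2 (w(C, f) = (-7*C - 8)/2 = (-8 - 7*C)/2 = -4 - 7*C/2)
(w(11, 1/(18 + n)) + 139)**2 = ((-4 - 7/2*11) + 139)**2 = ((-4 - 77/2) + 139)**2 = (-85/2 + 139)**2 = (193/2)**2 = 37249/4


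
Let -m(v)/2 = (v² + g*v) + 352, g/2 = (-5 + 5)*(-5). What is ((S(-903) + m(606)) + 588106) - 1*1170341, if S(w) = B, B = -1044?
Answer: -1318455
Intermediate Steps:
S(w) = -1044
g = 0 (g = 2*((-5 + 5)*(-5)) = 2*(0*(-5)) = 2*0 = 0)
m(v) = -704 - 2*v² (m(v) = -2*((v² + 0*v) + 352) = -2*((v² + 0) + 352) = -2*(v² + 352) = -2*(352 + v²) = -704 - 2*v²)
((S(-903) + m(606)) + 588106) - 1*1170341 = ((-1044 + (-704 - 2*606²)) + 588106) - 1*1170341 = ((-1044 + (-704 - 2*367236)) + 588106) - 1170341 = ((-1044 + (-704 - 734472)) + 588106) - 1170341 = ((-1044 - 735176) + 588106) - 1170341 = (-736220 + 588106) - 1170341 = -148114 - 1170341 = -1318455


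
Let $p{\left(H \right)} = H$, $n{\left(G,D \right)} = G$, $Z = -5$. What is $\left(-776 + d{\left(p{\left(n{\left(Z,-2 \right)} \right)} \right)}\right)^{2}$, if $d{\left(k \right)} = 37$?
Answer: $546121$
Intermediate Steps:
$\left(-776 + d{\left(p{\left(n{\left(Z,-2 \right)} \right)} \right)}\right)^{2} = \left(-776 + 37\right)^{2} = \left(-739\right)^{2} = 546121$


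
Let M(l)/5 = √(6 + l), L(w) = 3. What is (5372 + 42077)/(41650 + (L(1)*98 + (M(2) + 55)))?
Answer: 1992810551/1763915801 - 474490*√2/1763915801 ≈ 1.1294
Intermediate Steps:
M(l) = 5*√(6 + l)
(5372 + 42077)/(41650 + (L(1)*98 + (M(2) + 55))) = (5372 + 42077)/(41650 + (3*98 + (5*√(6 + 2) + 55))) = 47449/(41650 + (294 + (5*√8 + 55))) = 47449/(41650 + (294 + (5*(2*√2) + 55))) = 47449/(41650 + (294 + (10*√2 + 55))) = 47449/(41650 + (294 + (55 + 10*√2))) = 47449/(41650 + (349 + 10*√2)) = 47449/(41999 + 10*√2)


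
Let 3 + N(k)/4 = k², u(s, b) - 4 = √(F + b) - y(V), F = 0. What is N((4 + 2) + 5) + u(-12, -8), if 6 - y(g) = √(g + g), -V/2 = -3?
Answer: 470 + 2*√3 + 2*I*√2 ≈ 473.46 + 2.8284*I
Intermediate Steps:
V = 6 (V = -2*(-3) = 6)
y(g) = 6 - √2*√g (y(g) = 6 - √(g + g) = 6 - √(2*g) = 6 - √2*√g)
u(s, b) = -2 + √b + 2*√3 (u(s, b) = 4 + (√(0 + b) - (6 - √2*√6)) = 4 + (√b - (6 - 2*√3)) = 4 + (√b + (-6 + 2*√3)) = 4 + (-6 + √b + 2*√3) = -2 + √b + 2*√3)
N(k) = -12 + 4*k²
N((4 + 2) + 5) + u(-12, -8) = (-12 + 4*((4 + 2) + 5)²) + (-2 + √(-8) + 2*√3) = (-12 + 4*(6 + 5)²) + (-2 + 2*I*√2 + 2*√3) = (-12 + 4*11²) + (-2 + 2*√3 + 2*I*√2) = (-12 + 4*121) + (-2 + 2*√3 + 2*I*√2) = (-12 + 484) + (-2 + 2*√3 + 2*I*√2) = 472 + (-2 + 2*√3 + 2*I*√2) = 470 + 2*√3 + 2*I*√2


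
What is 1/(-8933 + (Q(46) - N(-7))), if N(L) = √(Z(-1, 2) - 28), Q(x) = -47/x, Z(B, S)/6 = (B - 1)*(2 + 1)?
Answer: -18904390/168892366649 + 16928*I/168892366649 ≈ -0.00011193 + 1.0023e-7*I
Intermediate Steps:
Z(B, S) = -18 + 18*B (Z(B, S) = 6*((B - 1)*(2 + 1)) = 6*((-1 + B)*3) = 6*(-3 + 3*B) = -18 + 18*B)
N(L) = 8*I (N(L) = √((-18 + 18*(-1)) - 28) = √((-18 - 18) - 28) = √(-36 - 28) = √(-64) = 8*I)
1/(-8933 + (Q(46) - N(-7))) = 1/(-8933 + (-47/46 - 8*I)) = 1/(-410965/46 - 8*I) = 2116*(-410965/46 + 8*I)/168892366649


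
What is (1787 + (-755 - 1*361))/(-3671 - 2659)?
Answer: -671/6330 ≈ -0.10600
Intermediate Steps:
(1787 + (-755 - 1*361))/(-3671 - 2659) = (1787 + (-755 - 361))/(-6330) = (1787 - 1116)*(-1/6330) = 671*(-1/6330) = -671/6330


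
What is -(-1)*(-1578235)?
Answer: -1578235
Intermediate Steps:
-(-1)*(-1578235) = -1*1578235 = -1578235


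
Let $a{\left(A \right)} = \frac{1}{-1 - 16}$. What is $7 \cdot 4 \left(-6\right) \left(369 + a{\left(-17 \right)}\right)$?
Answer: $- \frac{1053696}{17} \approx -61982.0$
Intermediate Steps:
$a{\left(A \right)} = - \frac{1}{17}$ ($a{\left(A \right)} = \frac{1}{-17} = - \frac{1}{17}$)
$7 \cdot 4 \left(-6\right) \left(369 + a{\left(-17 \right)}\right) = 7 \cdot 4 \left(-6\right) \left(369 - \frac{1}{17}\right) = 28 \left(-6\right) \frac{6272}{17} = \left(-168\right) \frac{6272}{17} = - \frac{1053696}{17}$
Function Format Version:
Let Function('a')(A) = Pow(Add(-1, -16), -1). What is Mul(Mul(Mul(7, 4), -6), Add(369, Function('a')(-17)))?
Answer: Rational(-1053696, 17) ≈ -61982.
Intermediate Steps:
Function('a')(A) = Rational(-1, 17) (Function('a')(A) = Pow(-17, -1) = Rational(-1, 17))
Mul(Mul(Mul(7, 4), -6), Add(369, Function('a')(-17))) = Mul(Mul(Mul(7, 4), -6), Add(369, Rational(-1, 17))) = Mul(Mul(28, -6), Rational(6272, 17)) = Mul(-168, Rational(6272, 17)) = Rational(-1053696, 17)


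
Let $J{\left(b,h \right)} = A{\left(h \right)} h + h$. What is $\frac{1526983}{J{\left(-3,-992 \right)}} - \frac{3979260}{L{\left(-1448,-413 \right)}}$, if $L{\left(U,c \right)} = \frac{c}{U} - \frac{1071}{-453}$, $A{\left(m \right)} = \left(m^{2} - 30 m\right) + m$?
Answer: $- \frac{874172904451282926197}{582039278914464} \approx -1.5019 \cdot 10^{6}$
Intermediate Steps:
$A{\left(m \right)} = m^{2} - 29 m$
$L{\left(U,c \right)} = \frac{357}{151} + \frac{c}{U}$ ($L{\left(U,c \right)} = \frac{c}{U} - - \frac{357}{151} = \frac{c}{U} + \frac{357}{151} = \frac{357}{151} + \frac{c}{U}$)
$J{\left(b,h \right)} = h + h^{2} \left(-29 + h\right)$ ($J{\left(b,h \right)} = h \left(-29 + h\right) h + h = h^{2} \left(-29 + h\right) + h = h + h^{2} \left(-29 + h\right)$)
$\frac{1526983}{J{\left(-3,-992 \right)}} - \frac{3979260}{L{\left(-1448,-413 \right)}} = \frac{1526983}{\left(-992\right) \left(1 - 992 \left(-29 - 992\right)\right)} - \frac{3979260}{\frac{357}{151} - \frac{413}{-1448}} = \frac{1526983}{\left(-992\right) \left(1 - -1012832\right)} - \frac{3979260}{\frac{357}{151} - - \frac{413}{1448}} = \frac{1526983}{\left(-992\right) \left(1 + 1012832\right)} - \frac{3979260}{\frac{357}{151} + \frac{413}{1448}} = \frac{1526983}{\left(-992\right) 1012833} - \frac{3979260}{\frac{579299}{218648}} = \frac{1526983}{-1004730336} - \frac{870057240480}{579299} = 1526983 \left(- \frac{1}{1004730336}\right) - \frac{870057240480}{579299} = - \frac{1526983}{1004730336} - \frac{870057240480}{579299} = - \frac{874172904451282926197}{582039278914464}$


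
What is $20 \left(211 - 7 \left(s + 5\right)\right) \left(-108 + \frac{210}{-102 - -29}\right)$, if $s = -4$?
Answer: $- \frac{33023520}{73} \approx -4.5238 \cdot 10^{5}$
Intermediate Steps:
$20 \left(211 - 7 \left(s + 5\right)\right) \left(-108 + \frac{210}{-102 - -29}\right) = 20 \left(211 - 7 \left(-4 + 5\right)\right) \left(-108 + \frac{210}{-102 - -29}\right) = 20 \left(211 - 7\right) \left(-108 + \frac{210}{-102 + 29}\right) = 20 \left(211 - 7\right) \left(-108 + \frac{210}{-73}\right) = 20 \cdot 204 \left(-108 + 210 \left(- \frac{1}{73}\right)\right) = 20 \cdot 204 \left(-108 - \frac{210}{73}\right) = 20 \cdot 204 \left(- \frac{8094}{73}\right) = 20 \left(- \frac{1651176}{73}\right) = - \frac{33023520}{73}$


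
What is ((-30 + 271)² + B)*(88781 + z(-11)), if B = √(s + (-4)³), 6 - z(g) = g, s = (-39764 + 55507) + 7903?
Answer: 5157476638 + 88798*√23582 ≈ 5.1711e+9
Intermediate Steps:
s = 23646 (s = 15743 + 7903 = 23646)
z(g) = 6 - g
B = √23582 (B = √(23646 + (-4)³) = √(23646 - 64) = √23582 ≈ 153.56)
((-30 + 271)² + B)*(88781 + z(-11)) = ((-30 + 271)² + √23582)*(88781 + (6 - 1*(-11))) = (241² + √23582)*(88781 + (6 + 11)) = (58081 + √23582)*(88781 + 17) = (58081 + √23582)*88798 = 5157476638 + 88798*√23582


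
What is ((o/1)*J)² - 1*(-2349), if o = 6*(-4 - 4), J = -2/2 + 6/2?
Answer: 11565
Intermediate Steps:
J = 2 (J = -2*½ + 6*(½) = -1 + 3 = 2)
o = -48 (o = 6*(-8) = -48)
((o/1)*J)² - 1*(-2349) = (-48/1*2)² - 1*(-2349) = (-48*1*2)² + 2349 = (-48*2)² + 2349 = (-96)² + 2349 = 9216 + 2349 = 11565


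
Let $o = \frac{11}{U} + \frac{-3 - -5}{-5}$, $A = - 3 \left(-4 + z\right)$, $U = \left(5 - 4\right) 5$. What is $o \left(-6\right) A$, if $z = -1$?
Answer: $-162$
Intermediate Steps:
$U = 5$ ($U = 1 \cdot 5 = 5$)
$A = 15$ ($A = - 3 \left(-4 - 1\right) = \left(-3\right) \left(-5\right) = 15$)
$o = \frac{9}{5}$ ($o = \frac{11}{5} + \frac{-3 - -5}{-5} = 11 \cdot \frac{1}{5} + \left(-3 + 5\right) \left(- \frac{1}{5}\right) = \frac{11}{5} + 2 \left(- \frac{1}{5}\right) = \frac{11}{5} - \frac{2}{5} = \frac{9}{5} \approx 1.8$)
$o \left(-6\right) A = \frac{9}{5} \left(-6\right) 15 = \left(- \frac{54}{5}\right) 15 = -162$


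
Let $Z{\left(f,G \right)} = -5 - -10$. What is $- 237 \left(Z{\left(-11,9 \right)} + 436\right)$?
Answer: $-104517$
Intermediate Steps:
$Z{\left(f,G \right)} = 5$ ($Z{\left(f,G \right)} = -5 + 10 = 5$)
$- 237 \left(Z{\left(-11,9 \right)} + 436\right) = - 237 \left(5 + 436\right) = \left(-237\right) 441 = -104517$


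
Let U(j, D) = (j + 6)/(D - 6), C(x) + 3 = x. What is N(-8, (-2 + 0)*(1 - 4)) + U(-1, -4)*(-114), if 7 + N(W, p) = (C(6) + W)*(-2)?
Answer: 60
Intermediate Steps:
C(x) = -3 + x
N(W, p) = -13 - 2*W (N(W, p) = -7 + ((-3 + 6) + W)*(-2) = -7 + (3 + W)*(-2) = -7 + (-6 - 2*W) = -13 - 2*W)
U(j, D) = (6 + j)/(-6 + D)
N(-8, (-2 + 0)*(1 - 4)) + U(-1, -4)*(-114) = (-13 - 2*(-8)) + ((6 - 1)/(-6 - 4))*(-114) = (-13 + 16) + (5/(-10))*(-114) = 3 - ⅒*5*(-114) = 3 - ½*(-114) = 3 + 57 = 60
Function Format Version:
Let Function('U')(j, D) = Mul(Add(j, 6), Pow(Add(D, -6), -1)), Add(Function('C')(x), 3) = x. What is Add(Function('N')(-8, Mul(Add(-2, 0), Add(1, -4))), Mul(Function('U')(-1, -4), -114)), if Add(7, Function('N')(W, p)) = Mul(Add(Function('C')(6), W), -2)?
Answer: 60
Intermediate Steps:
Function('C')(x) = Add(-3, x)
Function('N')(W, p) = Add(-13, Mul(-2, W)) (Function('N')(W, p) = Add(-7, Mul(Add(Add(-3, 6), W), -2)) = Add(-7, Mul(Add(3, W), -2)) = Add(-7, Add(-6, Mul(-2, W))) = Add(-13, Mul(-2, W)))
Function('U')(j, D) = Mul(Pow(Add(-6, D), -1), Add(6, j)) (Function('U')(j, D) = Mul(Add(6, j), Pow(Add(-6, D), -1)) = Mul(Pow(Add(-6, D), -1), Add(6, j)))
Add(Function('N')(-8, Mul(Add(-2, 0), Add(1, -4))), Mul(Function('U')(-1, -4), -114)) = Add(Add(-13, Mul(-2, -8)), Mul(Mul(Pow(Add(-6, -4), -1), Add(6, -1)), -114)) = Add(Add(-13, 16), Mul(Mul(Pow(-10, -1), 5), -114)) = Add(3, Mul(Mul(Rational(-1, 10), 5), -114)) = Add(3, Mul(Rational(-1, 2), -114)) = Add(3, 57) = 60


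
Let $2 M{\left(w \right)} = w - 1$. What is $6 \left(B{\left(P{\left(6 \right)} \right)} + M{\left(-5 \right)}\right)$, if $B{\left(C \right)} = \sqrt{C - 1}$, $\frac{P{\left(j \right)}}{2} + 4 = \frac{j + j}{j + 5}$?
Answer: $-18 + \frac{30 i \sqrt{33}}{11} \approx -18.0 + 15.667 i$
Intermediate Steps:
$P{\left(j \right)} = -8 + \frac{4 j}{5 + j}$ ($P{\left(j \right)} = -8 + 2 \frac{j + j}{j + 5} = -8 + 2 \frac{2 j}{5 + j} = -8 + \frac{4 j}{5 + j}$)
$M{\left(w \right)} = - \frac{1}{2} + \frac{w}{2}$ ($M{\left(w \right)} = \frac{w - 1}{2} = \frac{-1 + w}{2} = - \frac{1}{2} + \frac{w}{2}$)
$B{\left(C \right)} = \sqrt{-1 + C}$
$6 \left(B{\left(P{\left(6 \right)} \right)} + M{\left(-5 \right)}\right) = 6 \left(\sqrt{-1 + \frac{4 \left(-10 - 6\right)}{5 + 6}} + \left(- \frac{1}{2} + \frac{1}{2} \left(-5\right)\right)\right) = 6 \left(\sqrt{-1 + \frac{4 \left(-10 - 6\right)}{11}} - 3\right) = 6 \left(\sqrt{-1 + 4 \cdot \frac{1}{11} \left(-16\right)} - 3\right) = 6 \left(\sqrt{-1 - \frac{64}{11}} - 3\right) = 6 \left(\sqrt{- \frac{75}{11}} - 3\right) = 6 \left(\frac{5 i \sqrt{33}}{11} - 3\right) = 6 \left(-3 + \frac{5 i \sqrt{33}}{11}\right) = -18 + \frac{30 i \sqrt{33}}{11}$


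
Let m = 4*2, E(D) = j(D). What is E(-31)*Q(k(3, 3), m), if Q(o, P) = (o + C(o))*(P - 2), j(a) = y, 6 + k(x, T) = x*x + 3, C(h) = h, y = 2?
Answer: 144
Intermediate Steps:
k(x, T) = -3 + x**2 (k(x, T) = -6 + (x*x + 3) = -6 + (x**2 + 3) = -6 + (3 + x**2) = -3 + x**2)
j(a) = 2
E(D) = 2
m = 8
Q(o, P) = 2*o*(-2 + P) (Q(o, P) = (o + o)*(P - 2) = (2*o)*(-2 + P) = 2*o*(-2 + P))
E(-31)*Q(k(3, 3), m) = 2*(2*(-3 + 3**2)*(-2 + 8)) = 2*(2*(-3 + 9)*6) = 2*(2*6*6) = 2*72 = 144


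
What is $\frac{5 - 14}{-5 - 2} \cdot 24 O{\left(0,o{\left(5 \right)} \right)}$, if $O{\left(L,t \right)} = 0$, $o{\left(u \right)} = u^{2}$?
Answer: $0$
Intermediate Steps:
$\frac{5 - 14}{-5 - 2} \cdot 24 O{\left(0,o{\left(5 \right)} \right)} = \frac{5 - 14}{-5 - 2} \cdot 24 \cdot 0 = - \frac{9}{-7} \cdot 24 \cdot 0 = \left(-9\right) \left(- \frac{1}{7}\right) 24 \cdot 0 = \frac{9}{7} \cdot 24 \cdot 0 = \frac{216}{7} \cdot 0 = 0$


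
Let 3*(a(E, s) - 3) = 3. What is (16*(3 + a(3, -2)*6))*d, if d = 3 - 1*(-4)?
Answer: 3024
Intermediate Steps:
a(E, s) = 4 (a(E, s) = 3 + (⅓)*3 = 3 + 1 = 4)
d = 7 (d = 3 + 4 = 7)
(16*(3 + a(3, -2)*6))*d = (16*(3 + 4*6))*7 = (16*(3 + 24))*7 = (16*27)*7 = 432*7 = 3024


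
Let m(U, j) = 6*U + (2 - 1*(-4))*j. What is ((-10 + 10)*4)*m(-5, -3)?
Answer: 0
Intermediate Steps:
m(U, j) = 6*U + 6*j (m(U, j) = 6*U + (2 + 4)*j = 6*U + 6*j)
((-10 + 10)*4)*m(-5, -3) = ((-10 + 10)*4)*(6*(-5) + 6*(-3)) = (0*4)*(-30 - 18) = 0*(-48) = 0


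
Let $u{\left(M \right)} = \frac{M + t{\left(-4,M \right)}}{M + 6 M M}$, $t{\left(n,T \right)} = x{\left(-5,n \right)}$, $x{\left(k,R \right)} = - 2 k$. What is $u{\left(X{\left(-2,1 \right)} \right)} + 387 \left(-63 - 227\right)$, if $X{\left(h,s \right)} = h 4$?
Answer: $- \frac{21099239}{188} \approx -1.1223 \cdot 10^{5}$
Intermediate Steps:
$X{\left(h,s \right)} = 4 h$
$t{\left(n,T \right)} = 10$ ($t{\left(n,T \right)} = \left(-2\right) \left(-5\right) = 10$)
$u{\left(M \right)} = \frac{10 + M}{M + 6 M^{2}}$ ($u{\left(M \right)} = \frac{M + 10}{M + 6 M M} = \frac{10 + M}{M + 6 M^{2}}$)
$u{\left(X{\left(-2,1 \right)} \right)} + 387 \left(-63 - 227\right) = \frac{10 + 4 \left(-2\right)}{4 \left(-2\right) \left(1 + 6 \cdot 4 \left(-2\right)\right)} + 387 \left(-63 - 227\right) = \frac{10 - 8}{\left(-8\right) \left(1 + 6 \left(-8\right)\right)} + 387 \left(-290\right) = \left(- \frac{1}{8}\right) \frac{1}{1 - 48} \cdot 2 - 112230 = \left(- \frac{1}{8}\right) \frac{1}{-47} \cdot 2 - 112230 = \left(- \frac{1}{8}\right) \left(- \frac{1}{47}\right) 2 - 112230 = \frac{1}{188} - 112230 = - \frac{21099239}{188}$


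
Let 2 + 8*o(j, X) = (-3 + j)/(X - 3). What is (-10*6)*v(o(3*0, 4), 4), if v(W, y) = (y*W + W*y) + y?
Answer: 60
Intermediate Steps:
o(j, X) = -1/4 + (-3 + j)/(8*(-3 + X)) (o(j, X) = -1/4 + ((-3 + j)/(X - 3))/8 = -1/4 + ((-3 + j)/(-3 + X))/8 = -1/4 + (-3 + j)/(8*(-3 + X)))
v(W, y) = y + 2*W*y (v(W, y) = (W*y + W*y) + y = 2*W*y + y = y + 2*W*y)
(-10*6)*v(o(3*0, 4), 4) = (-10*6)*(4*(1 + 2*((3 + 3*0 - 2*4)/(8*(-3 + 4))))) = -240*(1 + 2*((1/8)*(3 + 0 - 8)/1)) = -240*(1 + 2*((1/8)*1*(-5))) = -240*(1 + 2*(-5/8)) = -240*(1 - 5/4) = -240*(-1)/4 = -60*(-1) = 60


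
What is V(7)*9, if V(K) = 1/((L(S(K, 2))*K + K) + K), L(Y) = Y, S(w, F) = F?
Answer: 9/28 ≈ 0.32143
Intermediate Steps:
V(K) = 1/(4*K) (V(K) = 1/((2*K + K) + K) = 1/(3*K + K) = 1/(4*K))
V(7)*9 = ((1/4)/7)*9 = ((1/4)*(1/7))*9 = (1/28)*9 = 9/28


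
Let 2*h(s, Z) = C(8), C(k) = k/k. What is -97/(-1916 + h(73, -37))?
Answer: 194/3831 ≈ 0.050640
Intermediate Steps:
C(k) = 1
h(s, Z) = ½ (h(s, Z) = (½)*1 = ½)
-97/(-1916 + h(73, -37)) = -97/(-1916 + ½) = -97/(-3831/2) = -97*(-2/3831) = 194/3831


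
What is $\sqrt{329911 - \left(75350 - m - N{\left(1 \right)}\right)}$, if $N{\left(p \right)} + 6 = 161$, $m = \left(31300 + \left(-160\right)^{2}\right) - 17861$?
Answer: $7 \sqrt{5995} \approx 541.99$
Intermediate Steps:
$m = 39039$ ($m = \left(31300 + 25600\right) - 17861 = 56900 - 17861 = 39039$)
$N{\left(p \right)} = 155$ ($N{\left(p \right)} = -6 + 161 = 155$)
$\sqrt{329911 - \left(75350 - m - N{\left(1 \right)}\right)} = \sqrt{329911 + \left(\left(39039 + 155\right) - 75350\right)} = \sqrt{329911 + \left(39194 - 75350\right)} = \sqrt{329911 - 36156} = \sqrt{293755} = 7 \sqrt{5995}$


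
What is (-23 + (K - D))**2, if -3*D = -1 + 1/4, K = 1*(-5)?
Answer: 12769/16 ≈ 798.06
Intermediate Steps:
K = -5
D = 1/4 (D = -(-1 + 1/4)/3 = -1/3*(-3/4) = 1/4 ≈ 0.25000)
(-23 + (K - D))**2 = (-23 + (-5 - 1*1/4))**2 = (-23 + (-5 - 1/4))**2 = (-23 - 21/4)**2 = (-113/4)**2 = 12769/16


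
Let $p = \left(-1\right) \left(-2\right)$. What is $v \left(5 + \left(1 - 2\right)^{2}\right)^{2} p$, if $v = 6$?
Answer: $432$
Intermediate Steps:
$p = 2$
$v \left(5 + \left(1 - 2\right)^{2}\right)^{2} p = 6 \left(5 + \left(1 - 2\right)^{2}\right)^{2} \cdot 2 = 6 \left(5 + \left(-1\right)^{2}\right)^{2} \cdot 2 = 6 \left(5 + 1\right)^{2} \cdot 2 = 6 \cdot 6^{2} \cdot 2 = 6 \cdot 36 \cdot 2 = 216 \cdot 2 = 432$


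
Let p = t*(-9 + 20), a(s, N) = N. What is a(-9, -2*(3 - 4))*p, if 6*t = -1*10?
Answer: -110/3 ≈ -36.667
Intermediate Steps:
t = -5/3 (t = (-1*10)/6 = (1/6)*(-10) = -5/3 ≈ -1.6667)
p = -55/3 (p = -5*(-9 + 20)/3 = -5/3*11 = -55/3 ≈ -18.333)
a(-9, -2*(3 - 4))*p = -2*(3 - 4)*(-55/3) = -2*(-1)*(-55/3) = 2*(-55/3) = -110/3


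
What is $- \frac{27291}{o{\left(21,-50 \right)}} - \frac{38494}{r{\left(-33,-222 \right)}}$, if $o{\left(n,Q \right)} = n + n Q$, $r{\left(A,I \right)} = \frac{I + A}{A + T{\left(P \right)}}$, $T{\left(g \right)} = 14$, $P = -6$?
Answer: $- \frac{248545663}{87465} \approx -2841.7$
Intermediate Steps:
$r{\left(A,I \right)} = \frac{A + I}{14 + A}$ ($r{\left(A,I \right)} = \frac{I + A}{A + 14} = \frac{A + I}{14 + A}$)
$o{\left(n,Q \right)} = n + Q n$
$- \frac{27291}{o{\left(21,-50 \right)}} - \frac{38494}{r{\left(-33,-222 \right)}} = - \frac{27291}{21 \left(1 - 50\right)} - \frac{38494}{\frac{1}{14 - 33} \left(-33 - 222\right)} = - \frac{27291}{21 \left(-49\right)} - \frac{38494}{\frac{1}{-19} \left(-255\right)} = - \frac{27291}{-1029} - \frac{38494}{\left(- \frac{1}{19}\right) \left(-255\right)} = \left(-27291\right) \left(- \frac{1}{1029}\right) - \frac{38494}{\frac{255}{19}} = \frac{9097}{343} - \frac{731386}{255} = - \frac{248545663}{87465}$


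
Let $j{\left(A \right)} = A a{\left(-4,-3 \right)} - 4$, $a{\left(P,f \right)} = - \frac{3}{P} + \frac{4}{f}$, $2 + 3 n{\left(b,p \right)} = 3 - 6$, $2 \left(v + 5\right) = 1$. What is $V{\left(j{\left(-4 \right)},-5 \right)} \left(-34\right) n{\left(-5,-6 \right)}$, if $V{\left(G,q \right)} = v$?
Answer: $-255$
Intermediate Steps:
$v = - \frac{9}{2}$ ($v = -5 + \frac{1}{2} \cdot 1 = -5 + \frac{1}{2} = - \frac{9}{2} \approx -4.5$)
$n{\left(b,p \right)} = - \frac{5}{3}$ ($n{\left(b,p \right)} = - \frac{2}{3} + \frac{3 - 6}{3} = - \frac{2}{3} + \frac{1}{3} \left(-3\right) = - \frac{2}{3} - 1 = - \frac{5}{3}$)
$j{\left(A \right)} = -4 - \frac{7 A}{12}$ ($j{\left(A \right)} = A \left(- \frac{3}{-4} + \frac{4}{-3}\right) - 4 = A \left(\left(-3\right) \left(- \frac{1}{4}\right) + 4 \left(- \frac{1}{3}\right)\right) - 4 = A \left(\frac{3}{4} - \frac{4}{3}\right) - 4 = A \left(- \frac{7}{12}\right) - 4 = - \frac{7 A}{12} - 4 = -4 - \frac{7 A}{12}$)
$V{\left(G,q \right)} = - \frac{9}{2}$
$V{\left(j{\left(-4 \right)},-5 \right)} \left(-34\right) n{\left(-5,-6 \right)} = \left(- \frac{9}{2}\right) \left(-34\right) \left(- \frac{5}{3}\right) = 153 \left(- \frac{5}{3}\right) = -255$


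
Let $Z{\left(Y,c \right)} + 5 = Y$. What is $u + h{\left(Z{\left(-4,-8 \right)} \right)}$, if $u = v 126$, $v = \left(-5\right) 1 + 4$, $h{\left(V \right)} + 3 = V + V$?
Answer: $-147$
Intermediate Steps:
$Z{\left(Y,c \right)} = -5 + Y$
$h{\left(V \right)} = -3 + 2 V$ ($h{\left(V \right)} = -3 + \left(V + V\right) = -3 + 2 V$)
$v = -1$ ($v = -5 + 4 = -1$)
$u = -126$ ($u = \left(-1\right) 126 = -126$)
$u + h{\left(Z{\left(-4,-8 \right)} \right)} = -126 + \left(-3 + 2 \left(-5 - 4\right)\right) = -126 + \left(-3 + 2 \left(-9\right)\right) = -126 - 21 = -147$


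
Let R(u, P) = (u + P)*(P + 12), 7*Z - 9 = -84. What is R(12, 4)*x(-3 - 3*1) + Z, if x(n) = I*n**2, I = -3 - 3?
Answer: -387147/7 ≈ -55307.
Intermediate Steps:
Z = -75/7 (Z = 9/7 + (1/7)*(-84) = 9/7 - 12 = -75/7 ≈ -10.714)
I = -6
x(n) = -6*n**2
R(u, P) = (12 + P)*(P + u) (R(u, P) = (P + u)*(12 + P) = (12 + P)*(P + u))
R(12, 4)*x(-3 - 3*1) + Z = (4**2 + 12*4 + 12*12 + 4*12)*(-6*(-3 - 3*1)**2) - 75/7 = (16 + 48 + 144 + 48)*(-6*(-3 - 3)**2) - 75/7 = 256*(-6*(-6)**2) - 75/7 = 256*(-6*36) - 75/7 = 256*(-216) - 75/7 = -55296 - 75/7 = -387147/7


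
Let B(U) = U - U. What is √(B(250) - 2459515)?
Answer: I*√2459515 ≈ 1568.3*I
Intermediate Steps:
B(U) = 0
√(B(250) - 2459515) = √(0 - 2459515) = √(-2459515) = I*√2459515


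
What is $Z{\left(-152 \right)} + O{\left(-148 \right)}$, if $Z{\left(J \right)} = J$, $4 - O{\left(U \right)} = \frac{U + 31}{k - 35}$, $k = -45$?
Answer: $- \frac{11957}{80} \approx -149.46$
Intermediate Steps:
$O{\left(U \right)} = \frac{351}{80} + \frac{U}{80}$ ($O{\left(U \right)} = 4 - \frac{U + 31}{-45 - 35} = 4 - \frac{31 + U}{-80} = 4 - \left(31 + U\right) \left(- \frac{1}{80}\right) = 4 - \left(- \frac{31}{80} - \frac{U}{80}\right) = 4 + \left(\frac{31}{80} + \frac{U}{80}\right) = \frac{351}{80} + \frac{U}{80}$)
$Z{\left(-152 \right)} + O{\left(-148 \right)} = -152 + \left(\frac{351}{80} + \frac{1}{80} \left(-148\right)\right) = -152 + \left(\frac{351}{80} - \frac{37}{20}\right) = -152 + \frac{203}{80} = - \frac{11957}{80}$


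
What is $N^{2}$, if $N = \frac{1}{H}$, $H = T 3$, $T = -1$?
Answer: $\frac{1}{9} \approx 0.11111$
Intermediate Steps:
$H = -3$ ($H = \left(-1\right) 3 = -3$)
$N = - \frac{1}{3}$ ($N = \frac{1}{-3} = - \frac{1}{3} \approx -0.33333$)
$N^{2} = \left(- \frac{1}{3}\right)^{2} = \frac{1}{9}$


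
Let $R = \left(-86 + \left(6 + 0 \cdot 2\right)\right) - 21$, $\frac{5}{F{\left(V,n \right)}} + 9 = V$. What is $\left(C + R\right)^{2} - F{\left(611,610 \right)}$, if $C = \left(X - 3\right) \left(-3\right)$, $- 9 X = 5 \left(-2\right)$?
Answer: $\frac{49241147}{5418} \approx 9088.4$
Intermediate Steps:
$X = \frac{10}{9}$ ($X = - \frac{5 \left(-2\right)}{9} = \left(- \frac{1}{9}\right) \left(-10\right) = \frac{10}{9} \approx 1.1111$)
$F{\left(V,n \right)} = \frac{5}{-9 + V}$
$R = -101$ ($R = \left(-86 + \left(6 + 0\right)\right) - 21 = \left(-86 + 6\right) - 21 = -80 - 21 = -101$)
$C = \frac{17}{3}$ ($C = \left(\frac{10}{9} - 3\right) \left(-3\right) = \left(- \frac{17}{9}\right) \left(-3\right) = \frac{17}{3} \approx 5.6667$)
$\left(C + R\right)^{2} - F{\left(611,610 \right)} = \left(\frac{17}{3} - 101\right)^{2} - \frac{5}{-9 + 611} = \left(- \frac{286}{3}\right)^{2} - \frac{5}{602} = \frac{81796}{9} - 5 \cdot \frac{1}{602} = \frac{81796}{9} - \frac{5}{602} = \frac{49241147}{5418}$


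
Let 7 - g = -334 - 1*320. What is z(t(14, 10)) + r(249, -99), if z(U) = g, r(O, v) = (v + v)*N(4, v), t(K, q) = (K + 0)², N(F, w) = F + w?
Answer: 19471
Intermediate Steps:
g = 661 (g = 7 - (-334 - 1*320) = 7 - (-334 - 320) = 7 - 1*(-654) = 7 + 654 = 661)
t(K, q) = K²
r(O, v) = 2*v*(4 + v) (r(O, v) = (v + v)*(4 + v) = (2*v)*(4 + v) = 2*v*(4 + v))
z(U) = 661
z(t(14, 10)) + r(249, -99) = 661 + 2*(-99)*(4 - 99) = 661 + 2*(-99)*(-95) = 661 + 18810 = 19471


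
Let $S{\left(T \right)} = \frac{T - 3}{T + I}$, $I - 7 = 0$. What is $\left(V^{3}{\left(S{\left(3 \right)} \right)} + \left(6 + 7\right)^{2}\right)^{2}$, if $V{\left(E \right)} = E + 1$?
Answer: $28900$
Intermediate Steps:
$I = 7$ ($I = 7 + 0 = 7$)
$S{\left(T \right)} = \frac{-3 + T}{7 + T}$ ($S{\left(T \right)} = \frac{T - 3}{T + 7} = \frac{-3 + T}{7 + T}$)
$V{\left(E \right)} = 1 + E$
$\left(V^{3}{\left(S{\left(3 \right)} \right)} + \left(6 + 7\right)^{2}\right)^{2} = \left(\left(1 + \frac{-3 + 3}{7 + 3}\right)^{3} + \left(6 + 7\right)^{2}\right)^{2} = \left(\left(1 + \frac{1}{10} \cdot 0\right)^{3} + 13^{2}\right)^{2} = \left(\left(1 + \frac{1}{10} \cdot 0\right)^{3} + 169\right)^{2} = \left(\left(1 + 0\right)^{3} + 169\right)^{2} = \left(1^{3} + 169\right)^{2} = \left(1 + 169\right)^{2} = 170^{2} = 28900$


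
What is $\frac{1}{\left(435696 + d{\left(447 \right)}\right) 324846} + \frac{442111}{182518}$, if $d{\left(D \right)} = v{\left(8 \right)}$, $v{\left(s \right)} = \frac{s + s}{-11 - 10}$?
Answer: $\frac{219007860074628413}{90413666714884800} \approx 2.4223$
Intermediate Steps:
$v{\left(s \right)} = - \frac{2 s}{21}$ ($v{\left(s \right)} = \frac{2 s}{-21} = 2 s \left(- \frac{1}{21}\right) = - \frac{2 s}{21}$)
$d{\left(D \right)} = - \frac{16}{21}$ ($d{\left(D \right)} = \left(- \frac{2}{21}\right) 8 = - \frac{16}{21}$)
$\frac{1}{\left(435696 + d{\left(447 \right)}\right) 324846} + \frac{442111}{182518} = \frac{1}{\left(435696 - \frac{16}{21}\right) 324846} + \frac{442111}{182518} = \frac{1}{\frac{9149600}{21}} \cdot \frac{1}{324846} + 442111 \cdot \frac{1}{182518} = \frac{21}{9149600} \cdot \frac{1}{324846} + \frac{442111}{182518} = \frac{7}{990736987200} + \frac{442111}{182518} = \frac{219007860074628413}{90413666714884800}$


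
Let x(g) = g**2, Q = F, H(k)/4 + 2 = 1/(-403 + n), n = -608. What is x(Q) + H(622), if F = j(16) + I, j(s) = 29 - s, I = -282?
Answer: 73148879/1011 ≈ 72353.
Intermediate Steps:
H(k) = -8092/1011 (H(k) = -8 + 4/(-403 - 608) = -8 + 4/(-1011) = -8 + 4*(-1/1011) = -8 - 4/1011 = -8092/1011)
F = -269 (F = (29 - 1*16) - 282 = (29 - 16) - 282 = 13 - 282 = -269)
Q = -269
x(Q) + H(622) = (-269)**2 - 8092/1011 = 72361 - 8092/1011 = 73148879/1011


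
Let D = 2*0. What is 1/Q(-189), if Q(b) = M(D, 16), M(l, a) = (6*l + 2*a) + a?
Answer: 1/48 ≈ 0.020833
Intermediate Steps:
D = 0
M(l, a) = 3*a + 6*l (M(l, a) = (2*a + 6*l) + a = 3*a + 6*l)
Q(b) = 48 (Q(b) = 3*16 + 6*0 = 48 + 0 = 48)
1/Q(-189) = 1/48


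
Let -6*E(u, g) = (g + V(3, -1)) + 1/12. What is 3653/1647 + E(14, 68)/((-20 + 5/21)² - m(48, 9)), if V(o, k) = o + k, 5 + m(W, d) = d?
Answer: 4913681041/2245994136 ≈ 2.1878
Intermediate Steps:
m(W, d) = -5 + d
V(o, k) = k + o
E(u, g) = -25/72 - g/6 (E(u, g) = -((g + (-1 + 3)) + 1/12)/6 = -((g + 2) + 1/12)/6 = -((2 + g) + 1/12)/6 = -(25/12 + g)/6 = -25/72 - g/6)
3653/1647 + E(14, 68)/((-20 + 5/21)² - m(48, 9)) = 3653/1647 + (-25/72 - ⅙*68)/((-20 + 5/21)² - (-5 + 9)) = 3653*(1/1647) + (-25/72 - 34/3)/((-20 + 5*(1/21))² - 1*4) = 3653/1647 - 841/(72*((-20 + 5/21)² - 4)) = 3653/1647 - 841/(72*((-415/21)² - 4)) = 3653/1647 - 841/(72*(172225/441 - 4)) = 3653/1647 - 841/(72*170461/441) = 3653/1647 - 841/72*441/170461 = 3653/1647 - 41209/1363688 = 4913681041/2245994136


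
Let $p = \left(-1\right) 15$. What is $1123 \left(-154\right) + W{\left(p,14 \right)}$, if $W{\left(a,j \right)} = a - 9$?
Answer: $-172966$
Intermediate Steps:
$p = -15$
$W{\left(a,j \right)} = -9 + a$
$1123 \left(-154\right) + W{\left(p,14 \right)} = 1123 \left(-154\right) - 24 = -172942 - 24 = -172966$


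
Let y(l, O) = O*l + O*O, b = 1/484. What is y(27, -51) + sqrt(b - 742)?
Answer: 1224 + 3*I*sqrt(39903)/22 ≈ 1224.0 + 27.24*I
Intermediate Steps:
b = 1/484 ≈ 0.0020661
y(l, O) = O**2 + O*l (y(l, O) = O*l + O**2 = O**2 + O*l)
y(27, -51) + sqrt(b - 742) = -51*(-51 + 27) + sqrt(1/484 - 742) = -51*(-24) + sqrt(-359127/484) = 1224 + 3*I*sqrt(39903)/22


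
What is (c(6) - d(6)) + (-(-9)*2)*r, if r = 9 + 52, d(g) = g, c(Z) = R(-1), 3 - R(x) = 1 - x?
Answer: 1093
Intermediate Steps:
R(x) = 2 + x (R(x) = 3 - (1 - x) = 3 + (-1 + x) = 2 + x)
c(Z) = 1 (c(Z) = 2 - 1 = 1)
r = 61
(c(6) - d(6)) + (-(-9)*2)*r = (1 - 1*6) - (-9)*2*61 = (1 - 6) - 1*(-18)*61 = -5 + 18*61 = -5 + 1098 = 1093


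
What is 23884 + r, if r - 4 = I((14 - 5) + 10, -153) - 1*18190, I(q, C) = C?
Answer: 5545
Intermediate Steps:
r = -18339 (r = 4 + (-153 - 1*18190) = 4 + (-153 - 18190) = 4 - 18343 = -18339)
23884 + r = 23884 - 18339 = 5545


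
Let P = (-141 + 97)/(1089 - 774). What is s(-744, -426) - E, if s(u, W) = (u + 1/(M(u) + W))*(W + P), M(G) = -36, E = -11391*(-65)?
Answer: -30806238182/72765 ≈ -4.2337e+5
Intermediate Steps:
E = 740415
P = -44/315 ≈ -0.13968
s(u, W) = (-44/315 + W)*(u + 1/(-36 + W)) (s(u, W) = (u + 1/(-36 + W))*(W - 44/315) = (u + 1/(-36 + W))*(-44/315 + W) = (-44/315 + W)*(u + 1/(-36 + W)))
s(-744, -426) - E = (-44 + 315*(-426) + 1584*(-744) - 11384*(-426)*(-744) + 315*(-744)*(-426)²)/(315*(-36 - 426)) - 1*740415 = (1/315)*(-44 - 134190 - 1178496 - 3608090496 + 315*(-744)*181476)/(-462) - 740415 = (1/315)*(-1/462)*(-44 - 134190 - 1178496 - 3608090496 - 42530715360) - 740415 = (1/315)*(-1/462)*(-46140118586) - 740415 = 23070059293/72765 - 740415 = -30806238182/72765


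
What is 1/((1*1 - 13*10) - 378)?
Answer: -1/507 ≈ -0.0019724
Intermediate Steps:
1/((1*1 - 13*10) - 378) = 1/((1 - 130) - 378) = 1/(-129 - 378) = 1/(-507) = -1/507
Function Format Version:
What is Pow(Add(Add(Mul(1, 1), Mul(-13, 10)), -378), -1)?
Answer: Rational(-1, 507) ≈ -0.0019724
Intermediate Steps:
Pow(Add(Add(Mul(1, 1), Mul(-13, 10)), -378), -1) = Pow(Add(Add(1, -130), -378), -1) = Pow(Add(-129, -378), -1) = Pow(-507, -1) = Rational(-1, 507)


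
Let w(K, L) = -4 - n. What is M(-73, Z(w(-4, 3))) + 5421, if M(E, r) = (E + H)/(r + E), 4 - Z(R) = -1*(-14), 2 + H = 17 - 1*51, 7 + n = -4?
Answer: 450052/83 ≈ 5422.3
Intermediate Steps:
n = -11 (n = -7 - 4 = -11)
w(K, L) = 7 (w(K, L) = -4 - 1*(-11) = -4 + 11 = 7)
H = -36 (H = -2 + (17 - 1*51) = -2 + (17 - 51) = -2 - 34 = -36)
Z(R) = -10 (Z(R) = 4 - (-1)*(-14) = 4 - 1*14 = 4 - 14 = -10)
M(E, r) = (-36 + E)/(E + r) (M(E, r) = (E - 36)/(r + E) = (-36 + E)/(E + r))
M(-73, Z(w(-4, 3))) + 5421 = (-36 - 73)/(-73 - 10) + 5421 = -109/(-83) + 5421 = -1/83*(-109) + 5421 = 109/83 + 5421 = 450052/83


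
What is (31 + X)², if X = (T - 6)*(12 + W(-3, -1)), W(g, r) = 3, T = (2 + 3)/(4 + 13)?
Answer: 861184/289 ≈ 2979.9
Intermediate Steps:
T = 5/17 ≈ 0.29412
X = -1455/17 (X = (5/17 - 6)*(12 + 3) = -97/17*15 = -1455/17 ≈ -85.588)
(31 + X)² = (31 - 1455/17)² = (-928/17)² = 861184/289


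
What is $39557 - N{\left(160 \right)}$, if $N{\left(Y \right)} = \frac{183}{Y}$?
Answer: $\frac{6328937}{160} \approx 39556.0$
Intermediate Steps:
$39557 - N{\left(160 \right)} = 39557 - \frac{183}{160} = \frac{6328937}{160}$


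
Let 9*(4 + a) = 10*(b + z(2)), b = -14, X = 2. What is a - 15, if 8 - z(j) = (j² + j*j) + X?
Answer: -331/9 ≈ -36.778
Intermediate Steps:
z(j) = 6 - 2*j² (z(j) = 8 - ((j² + j*j) + 2) = 8 - ((j² + j²) + 2) = 8 - (2*j² + 2) = 8 - (2 + 2*j²) = 8 + (-2 - 2*j²) = 6 - 2*j²)
a = -196/9 (a = -4 + (10*(-14 + (6 - 2*2²)))/9 = -4 + (10*(-14 + (6 - 2*4)))/9 = -4 + (10*(-14 + (6 - 8)))/9 = -4 + (10*(-14 - 2))/9 = -4 + (10*(-16))/9 = -4 + (⅑)*(-160) = -4 - 160/9 = -196/9 ≈ -21.778)
a - 15 = -196/9 - 15 = -331/9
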